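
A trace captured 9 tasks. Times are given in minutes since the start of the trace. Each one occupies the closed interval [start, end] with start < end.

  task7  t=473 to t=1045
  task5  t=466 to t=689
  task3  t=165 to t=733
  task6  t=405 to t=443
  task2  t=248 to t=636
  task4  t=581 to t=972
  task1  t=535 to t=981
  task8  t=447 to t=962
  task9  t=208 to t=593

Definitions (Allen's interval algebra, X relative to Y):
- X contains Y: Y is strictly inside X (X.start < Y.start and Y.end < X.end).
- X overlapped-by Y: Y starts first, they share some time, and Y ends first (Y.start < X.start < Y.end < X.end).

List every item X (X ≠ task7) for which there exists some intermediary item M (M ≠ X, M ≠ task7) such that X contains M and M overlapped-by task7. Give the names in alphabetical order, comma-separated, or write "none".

none

Target task7 = [t=473, t=1045].
Intermediaries M with M overlapped-by task7: none.
Union: none.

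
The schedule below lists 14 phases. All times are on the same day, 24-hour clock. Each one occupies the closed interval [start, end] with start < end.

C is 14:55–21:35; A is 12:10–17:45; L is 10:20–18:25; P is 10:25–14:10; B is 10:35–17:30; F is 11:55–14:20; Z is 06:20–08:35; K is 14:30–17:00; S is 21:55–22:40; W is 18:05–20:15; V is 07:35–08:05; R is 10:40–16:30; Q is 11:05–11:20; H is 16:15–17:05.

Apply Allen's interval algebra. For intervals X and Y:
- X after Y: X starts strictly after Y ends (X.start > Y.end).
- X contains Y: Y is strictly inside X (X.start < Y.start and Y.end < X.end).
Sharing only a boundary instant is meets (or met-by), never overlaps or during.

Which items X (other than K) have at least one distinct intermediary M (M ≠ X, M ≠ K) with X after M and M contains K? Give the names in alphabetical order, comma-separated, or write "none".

Target K = [14:30, 17:00].
Intermediaries M with M contains K: A, B, L.
Via A — items with X after A: S, W.
Via B — items with X after B: S, W.
Via L — items with X after L: S.
Union: S, W.

S, W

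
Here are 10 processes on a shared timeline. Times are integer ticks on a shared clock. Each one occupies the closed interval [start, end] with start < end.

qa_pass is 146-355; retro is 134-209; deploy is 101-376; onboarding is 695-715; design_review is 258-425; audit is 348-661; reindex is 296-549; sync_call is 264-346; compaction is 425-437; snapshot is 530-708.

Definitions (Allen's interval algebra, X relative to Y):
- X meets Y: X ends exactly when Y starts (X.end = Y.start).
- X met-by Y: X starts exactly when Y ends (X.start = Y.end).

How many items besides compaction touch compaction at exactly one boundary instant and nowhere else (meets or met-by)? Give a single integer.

Target compaction = [425, 437].
audit [348, 661] → contains → no.
deploy [101, 376] → before → no.
design_review [258, 425] → meets → counts.
onboarding [695, 715] → after → no.
qa_pass [146, 355] → before → no.
reindex [296, 549] → contains → no.
retro [134, 209] → before → no.
snapshot [530, 708] → after → no.
sync_call [264, 346] → before → no.
Total: 1.

1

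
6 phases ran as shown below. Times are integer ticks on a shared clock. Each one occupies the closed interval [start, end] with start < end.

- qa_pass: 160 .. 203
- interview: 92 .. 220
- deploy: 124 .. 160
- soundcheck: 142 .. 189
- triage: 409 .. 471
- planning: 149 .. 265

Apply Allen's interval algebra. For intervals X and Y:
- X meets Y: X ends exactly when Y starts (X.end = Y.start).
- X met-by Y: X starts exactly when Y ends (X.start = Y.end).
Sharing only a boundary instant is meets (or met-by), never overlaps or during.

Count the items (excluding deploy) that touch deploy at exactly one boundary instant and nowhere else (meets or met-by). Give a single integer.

Target deploy = [124, 160].
interview [92, 220] → contains → no.
planning [149, 265] → overlapped-by → no.
qa_pass [160, 203] → met-by → counts.
soundcheck [142, 189] → overlapped-by → no.
triage [409, 471] → after → no.
Total: 1.

1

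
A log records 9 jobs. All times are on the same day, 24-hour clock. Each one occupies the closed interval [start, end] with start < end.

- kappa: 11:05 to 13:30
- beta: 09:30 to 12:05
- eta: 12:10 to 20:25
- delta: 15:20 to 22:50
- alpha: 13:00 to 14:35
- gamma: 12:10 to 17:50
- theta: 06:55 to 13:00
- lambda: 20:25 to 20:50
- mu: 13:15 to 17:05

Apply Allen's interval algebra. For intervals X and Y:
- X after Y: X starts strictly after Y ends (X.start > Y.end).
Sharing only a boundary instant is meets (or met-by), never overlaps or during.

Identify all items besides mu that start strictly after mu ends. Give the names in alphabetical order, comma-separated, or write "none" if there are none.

Target mu = [13:15, 17:05].
alpha [13:00, 14:35] → overlaps → no.
beta [09:30, 12:05] → before → no.
delta [15:20, 22:50] → overlapped-by → no.
eta [12:10, 20:25] → contains → no.
gamma [12:10, 17:50] → contains → no.
kappa [11:05, 13:30] → overlaps → no.
lambda [20:25, 20:50] → after → yes.
theta [06:55, 13:00] → before → no.
Result: lambda.

lambda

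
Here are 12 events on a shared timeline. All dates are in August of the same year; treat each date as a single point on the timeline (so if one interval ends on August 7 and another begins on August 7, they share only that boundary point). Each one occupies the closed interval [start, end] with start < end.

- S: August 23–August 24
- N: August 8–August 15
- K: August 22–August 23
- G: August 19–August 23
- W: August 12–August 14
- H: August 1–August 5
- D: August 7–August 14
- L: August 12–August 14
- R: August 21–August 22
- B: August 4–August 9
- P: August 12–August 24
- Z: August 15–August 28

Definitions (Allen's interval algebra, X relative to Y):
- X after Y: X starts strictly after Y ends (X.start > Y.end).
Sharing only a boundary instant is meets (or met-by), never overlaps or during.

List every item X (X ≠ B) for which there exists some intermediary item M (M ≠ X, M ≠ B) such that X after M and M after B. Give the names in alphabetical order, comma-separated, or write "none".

Target B = [August 4, August 9].
Intermediaries M with M after B: G, K, L, P, R, S, W, Z.
Via G — items with X after G: none.
Via K — items with X after K: none.
Via L — items with X after L: G, K, R, S, Z.
Via P — items with X after P: none.
Via R — items with X after R: S.
Via S — items with X after S: none.
Via W — items with X after W: G, K, R, S, Z.
Via Z — items with X after Z: none.
Union: G, K, R, S, Z.

G, K, R, S, Z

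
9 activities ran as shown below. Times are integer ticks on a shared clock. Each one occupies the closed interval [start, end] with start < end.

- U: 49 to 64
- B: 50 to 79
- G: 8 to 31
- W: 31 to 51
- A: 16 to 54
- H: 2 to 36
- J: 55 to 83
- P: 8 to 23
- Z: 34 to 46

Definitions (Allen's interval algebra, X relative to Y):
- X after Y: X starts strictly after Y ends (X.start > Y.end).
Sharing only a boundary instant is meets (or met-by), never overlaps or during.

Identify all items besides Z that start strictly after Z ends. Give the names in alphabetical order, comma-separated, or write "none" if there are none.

Target Z = [34, 46].
A [16, 54] → contains → no.
B [50, 79] → after → yes.
G [8, 31] → before → no.
H [2, 36] → overlaps → no.
J [55, 83] → after → yes.
P [8, 23] → before → no.
U [49, 64] → after → yes.
W [31, 51] → contains → no.
Result: B, J, U.

B, J, U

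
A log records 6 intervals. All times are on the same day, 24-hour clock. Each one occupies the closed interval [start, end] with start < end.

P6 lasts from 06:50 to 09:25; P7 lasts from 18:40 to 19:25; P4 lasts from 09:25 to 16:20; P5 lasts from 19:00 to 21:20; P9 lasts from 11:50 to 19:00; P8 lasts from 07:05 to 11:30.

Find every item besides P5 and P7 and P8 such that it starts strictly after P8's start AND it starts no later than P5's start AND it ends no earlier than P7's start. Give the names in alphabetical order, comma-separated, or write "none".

P9

Conditions: its start is strictly after P8's start (X.start > 07:05) AND its start is no later than P5's start (X.start <= 19:00) AND its end is no earlier than P7's start (X.end >= 18:40).
P4: start 09:25 > 07:05? ✓; start 09:25 <= 19:00? ✓; end 16:20 >= 18:40? ✗ → no.
P6: start 06:50 > 07:05? ✗; start 06:50 <= 19:00? ✓; end 09:25 >= 18:40? ✗ → no.
P9: start 11:50 > 07:05? ✓; start 11:50 <= 19:00? ✓; end 19:00 >= 18:40? ✓ → yes.
Result: P9.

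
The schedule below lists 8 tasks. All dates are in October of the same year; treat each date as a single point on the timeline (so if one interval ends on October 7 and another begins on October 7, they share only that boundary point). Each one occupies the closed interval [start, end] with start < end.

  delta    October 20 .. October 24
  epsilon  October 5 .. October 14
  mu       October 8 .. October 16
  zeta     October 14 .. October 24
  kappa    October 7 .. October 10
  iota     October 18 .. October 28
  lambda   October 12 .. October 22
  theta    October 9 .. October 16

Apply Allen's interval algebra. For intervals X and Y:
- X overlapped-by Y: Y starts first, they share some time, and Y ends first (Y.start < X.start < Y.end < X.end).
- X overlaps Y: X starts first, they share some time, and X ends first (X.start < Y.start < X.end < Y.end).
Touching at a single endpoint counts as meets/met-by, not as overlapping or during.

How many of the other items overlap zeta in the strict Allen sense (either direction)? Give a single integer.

4

Target zeta = [October 14, October 24].
delta [October 20, October 24] → finishes → no.
epsilon [October 5, October 14] → meets → no.
iota [October 18, October 28] → overlapped-by → counts.
kappa [October 7, October 10] → before → no.
lambda [October 12, October 22] → overlaps → counts.
mu [October 8, October 16] → overlaps → counts.
theta [October 9, October 16] → overlaps → counts.
Total: 4.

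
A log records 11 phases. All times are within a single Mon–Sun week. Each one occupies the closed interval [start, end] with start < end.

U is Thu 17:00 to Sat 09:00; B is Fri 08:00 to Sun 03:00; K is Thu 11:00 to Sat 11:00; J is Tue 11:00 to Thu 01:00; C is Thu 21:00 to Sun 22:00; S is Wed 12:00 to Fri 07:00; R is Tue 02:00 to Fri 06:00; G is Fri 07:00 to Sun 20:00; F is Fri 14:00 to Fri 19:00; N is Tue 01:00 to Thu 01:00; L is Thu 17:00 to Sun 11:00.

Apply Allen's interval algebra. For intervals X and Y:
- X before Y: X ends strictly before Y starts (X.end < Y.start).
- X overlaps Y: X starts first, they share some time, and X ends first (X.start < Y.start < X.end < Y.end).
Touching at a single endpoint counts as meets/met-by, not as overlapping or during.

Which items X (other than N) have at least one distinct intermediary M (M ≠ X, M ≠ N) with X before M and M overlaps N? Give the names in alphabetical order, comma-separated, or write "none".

none

Target N = [Tue 01:00, Thu 01:00].
Intermediaries M with M overlaps N: none.
Union: none.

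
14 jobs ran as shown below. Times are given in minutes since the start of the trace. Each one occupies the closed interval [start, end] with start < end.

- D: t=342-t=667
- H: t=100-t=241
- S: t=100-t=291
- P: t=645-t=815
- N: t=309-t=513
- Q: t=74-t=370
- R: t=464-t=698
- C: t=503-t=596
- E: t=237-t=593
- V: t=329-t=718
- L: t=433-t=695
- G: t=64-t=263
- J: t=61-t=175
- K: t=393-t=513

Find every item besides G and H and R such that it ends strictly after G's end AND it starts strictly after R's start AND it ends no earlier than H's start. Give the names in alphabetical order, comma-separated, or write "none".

C, P

Conditions: its end is strictly after G's end (X.end > t=263) AND its start is strictly after R's start (X.start > t=464) AND its end is no earlier than H's start (X.end >= t=100).
C: end t=596 > t=263? ✓; start t=503 > t=464? ✓; end t=596 >= t=100? ✓ → yes.
D: end t=667 > t=263? ✓; start t=342 > t=464? ✗; end t=667 >= t=100? ✓ → no.
E: end t=593 > t=263? ✓; start t=237 > t=464? ✗; end t=593 >= t=100? ✓ → no.
J: end t=175 > t=263? ✗; start t=61 > t=464? ✗; end t=175 >= t=100? ✓ → no.
K: end t=513 > t=263? ✓; start t=393 > t=464? ✗; end t=513 >= t=100? ✓ → no.
L: end t=695 > t=263? ✓; start t=433 > t=464? ✗; end t=695 >= t=100? ✓ → no.
N: end t=513 > t=263? ✓; start t=309 > t=464? ✗; end t=513 >= t=100? ✓ → no.
P: end t=815 > t=263? ✓; start t=645 > t=464? ✓; end t=815 >= t=100? ✓ → yes.
Q: end t=370 > t=263? ✓; start t=74 > t=464? ✗; end t=370 >= t=100? ✓ → no.
S: end t=291 > t=263? ✓; start t=100 > t=464? ✗; end t=291 >= t=100? ✓ → no.
V: end t=718 > t=263? ✓; start t=329 > t=464? ✗; end t=718 >= t=100? ✓ → no.
Result: C, P.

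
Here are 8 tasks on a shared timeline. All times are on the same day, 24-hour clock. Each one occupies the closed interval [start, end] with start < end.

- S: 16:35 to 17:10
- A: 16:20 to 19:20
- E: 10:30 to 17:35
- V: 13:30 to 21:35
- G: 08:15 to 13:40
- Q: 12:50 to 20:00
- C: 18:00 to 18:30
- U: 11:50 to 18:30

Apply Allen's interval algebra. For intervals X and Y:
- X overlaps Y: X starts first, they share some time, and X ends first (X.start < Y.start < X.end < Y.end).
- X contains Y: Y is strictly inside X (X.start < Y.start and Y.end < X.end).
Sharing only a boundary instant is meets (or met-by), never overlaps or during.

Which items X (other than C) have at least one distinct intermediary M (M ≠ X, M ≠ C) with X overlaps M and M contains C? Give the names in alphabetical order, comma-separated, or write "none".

Target C = [18:00, 18:30].
Intermediaries M with M contains C: A, Q, V.
Via A — items with X overlaps A: E, U.
Via Q — items with X overlaps Q: E, G, U.
Via V — items with X overlaps V: E, G, Q, U.
Union: E, G, Q, U.

E, G, Q, U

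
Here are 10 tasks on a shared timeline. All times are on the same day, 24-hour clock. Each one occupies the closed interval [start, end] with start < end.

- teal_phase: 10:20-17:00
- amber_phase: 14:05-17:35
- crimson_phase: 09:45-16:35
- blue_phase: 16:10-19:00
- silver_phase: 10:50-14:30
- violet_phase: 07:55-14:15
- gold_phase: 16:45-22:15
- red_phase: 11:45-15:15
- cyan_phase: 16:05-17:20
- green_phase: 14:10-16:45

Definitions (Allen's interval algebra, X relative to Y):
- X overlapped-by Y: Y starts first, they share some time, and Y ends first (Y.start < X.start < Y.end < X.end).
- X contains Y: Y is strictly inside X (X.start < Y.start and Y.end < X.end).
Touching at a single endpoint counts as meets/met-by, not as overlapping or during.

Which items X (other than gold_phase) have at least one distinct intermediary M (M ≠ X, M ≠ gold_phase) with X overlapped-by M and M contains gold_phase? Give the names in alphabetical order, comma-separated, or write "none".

none

Target gold_phase = [16:45, 22:15].
Intermediaries M with M contains gold_phase: none.
Union: none.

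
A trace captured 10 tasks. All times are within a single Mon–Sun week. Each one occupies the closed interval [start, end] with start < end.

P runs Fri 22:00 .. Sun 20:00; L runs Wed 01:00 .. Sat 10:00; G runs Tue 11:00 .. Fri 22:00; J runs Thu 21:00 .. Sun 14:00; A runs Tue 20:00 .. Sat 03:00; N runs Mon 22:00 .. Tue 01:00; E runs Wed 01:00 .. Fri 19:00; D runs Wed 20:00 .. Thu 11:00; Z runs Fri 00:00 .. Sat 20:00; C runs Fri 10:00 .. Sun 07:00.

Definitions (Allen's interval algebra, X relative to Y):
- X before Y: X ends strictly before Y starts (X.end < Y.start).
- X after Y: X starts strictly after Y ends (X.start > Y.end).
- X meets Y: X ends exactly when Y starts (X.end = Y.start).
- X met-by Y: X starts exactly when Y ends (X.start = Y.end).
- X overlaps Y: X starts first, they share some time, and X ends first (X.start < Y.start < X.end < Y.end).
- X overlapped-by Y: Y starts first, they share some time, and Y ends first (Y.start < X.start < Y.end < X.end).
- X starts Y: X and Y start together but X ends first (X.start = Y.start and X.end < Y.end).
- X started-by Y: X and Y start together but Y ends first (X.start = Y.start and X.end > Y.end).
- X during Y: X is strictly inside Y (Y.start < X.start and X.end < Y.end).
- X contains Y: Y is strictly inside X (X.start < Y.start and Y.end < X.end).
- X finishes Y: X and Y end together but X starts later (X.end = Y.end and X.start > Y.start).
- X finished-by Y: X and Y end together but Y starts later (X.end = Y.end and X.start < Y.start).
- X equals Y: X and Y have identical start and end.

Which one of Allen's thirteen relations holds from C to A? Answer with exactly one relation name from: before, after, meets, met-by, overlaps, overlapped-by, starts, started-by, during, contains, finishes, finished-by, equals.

overlapped-by

C = [Fri 10:00, Sun 07:00]; A = [Tue 20:00, Sat 03:00].
Compare endpoints: C.start > A.start, C.start < A.end, C.end > A.start, C.end > A.end.
That pattern is 'overlapped-by'.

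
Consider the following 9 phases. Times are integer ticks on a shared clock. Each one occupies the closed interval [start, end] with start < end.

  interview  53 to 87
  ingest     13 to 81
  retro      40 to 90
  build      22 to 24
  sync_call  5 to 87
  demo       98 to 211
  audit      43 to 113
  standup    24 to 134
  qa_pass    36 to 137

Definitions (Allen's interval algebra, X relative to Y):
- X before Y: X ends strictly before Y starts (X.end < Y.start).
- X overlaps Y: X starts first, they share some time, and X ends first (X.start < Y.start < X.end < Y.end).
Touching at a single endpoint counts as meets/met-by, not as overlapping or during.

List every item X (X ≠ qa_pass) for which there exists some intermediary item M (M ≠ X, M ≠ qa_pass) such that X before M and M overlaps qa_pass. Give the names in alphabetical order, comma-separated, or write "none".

none

Target qa_pass = [36, 137].
Intermediaries M with M overlaps qa_pass: ingest, standup, sync_call.
Via ingest — items with X before ingest: none.
Via standup — items with X before standup: none.
Via sync_call — items with X before sync_call: none.
Union: none.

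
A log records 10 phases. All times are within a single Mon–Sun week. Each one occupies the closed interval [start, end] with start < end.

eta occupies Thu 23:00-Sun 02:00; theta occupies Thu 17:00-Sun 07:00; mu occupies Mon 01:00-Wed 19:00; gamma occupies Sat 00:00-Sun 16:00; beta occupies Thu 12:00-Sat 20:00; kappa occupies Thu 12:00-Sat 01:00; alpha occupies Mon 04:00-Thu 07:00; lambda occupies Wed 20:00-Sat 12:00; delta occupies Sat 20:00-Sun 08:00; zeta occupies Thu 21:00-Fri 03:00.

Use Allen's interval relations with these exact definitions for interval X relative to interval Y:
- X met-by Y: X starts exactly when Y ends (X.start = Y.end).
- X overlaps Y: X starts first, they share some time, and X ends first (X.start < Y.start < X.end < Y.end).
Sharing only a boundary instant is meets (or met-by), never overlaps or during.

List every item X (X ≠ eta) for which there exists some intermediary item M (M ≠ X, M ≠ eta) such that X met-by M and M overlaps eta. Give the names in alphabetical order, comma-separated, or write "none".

delta

Target eta = [Thu 23:00, Sun 02:00].
Intermediaries M with M overlaps eta: beta, kappa, lambda, zeta.
Via beta — items with X met-by beta: delta.
Via kappa — items with X met-by kappa: none.
Via lambda — items with X met-by lambda: none.
Via zeta — items with X met-by zeta: none.
Union: delta.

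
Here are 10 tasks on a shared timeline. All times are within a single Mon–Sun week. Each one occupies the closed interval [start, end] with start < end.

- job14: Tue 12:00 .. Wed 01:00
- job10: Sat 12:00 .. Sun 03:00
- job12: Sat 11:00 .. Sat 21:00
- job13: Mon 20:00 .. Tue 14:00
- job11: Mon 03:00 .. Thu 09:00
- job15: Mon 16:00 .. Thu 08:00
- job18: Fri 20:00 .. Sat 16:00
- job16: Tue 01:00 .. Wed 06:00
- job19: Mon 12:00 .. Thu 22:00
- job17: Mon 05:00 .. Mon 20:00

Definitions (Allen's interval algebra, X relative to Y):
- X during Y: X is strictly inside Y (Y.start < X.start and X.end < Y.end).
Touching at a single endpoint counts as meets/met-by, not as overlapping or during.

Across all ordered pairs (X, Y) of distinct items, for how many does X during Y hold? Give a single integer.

13

Checking all 90 ordered pairs for relation 'during'; matching pairs in alphabetical order:
(job13, job11): job13 during job11 ✓
(job13, job15): job13 during job15 ✓
(job13, job19): job13 during job19 ✓
(job14, job11): job14 during job11 ✓
(job14, job15): job14 during job15 ✓
(job14, job16): job14 during job16 ✓
(job14, job19): job14 during job19 ✓
(job15, job11): job15 during job11 ✓
(job15, job19): job15 during job19 ✓
(job16, job11): job16 during job11 ✓
(job16, job15): job16 during job15 ✓
(job16, job19): job16 during job19 ✓
(job17, job11): job17 during job11 ✓
Count: 13.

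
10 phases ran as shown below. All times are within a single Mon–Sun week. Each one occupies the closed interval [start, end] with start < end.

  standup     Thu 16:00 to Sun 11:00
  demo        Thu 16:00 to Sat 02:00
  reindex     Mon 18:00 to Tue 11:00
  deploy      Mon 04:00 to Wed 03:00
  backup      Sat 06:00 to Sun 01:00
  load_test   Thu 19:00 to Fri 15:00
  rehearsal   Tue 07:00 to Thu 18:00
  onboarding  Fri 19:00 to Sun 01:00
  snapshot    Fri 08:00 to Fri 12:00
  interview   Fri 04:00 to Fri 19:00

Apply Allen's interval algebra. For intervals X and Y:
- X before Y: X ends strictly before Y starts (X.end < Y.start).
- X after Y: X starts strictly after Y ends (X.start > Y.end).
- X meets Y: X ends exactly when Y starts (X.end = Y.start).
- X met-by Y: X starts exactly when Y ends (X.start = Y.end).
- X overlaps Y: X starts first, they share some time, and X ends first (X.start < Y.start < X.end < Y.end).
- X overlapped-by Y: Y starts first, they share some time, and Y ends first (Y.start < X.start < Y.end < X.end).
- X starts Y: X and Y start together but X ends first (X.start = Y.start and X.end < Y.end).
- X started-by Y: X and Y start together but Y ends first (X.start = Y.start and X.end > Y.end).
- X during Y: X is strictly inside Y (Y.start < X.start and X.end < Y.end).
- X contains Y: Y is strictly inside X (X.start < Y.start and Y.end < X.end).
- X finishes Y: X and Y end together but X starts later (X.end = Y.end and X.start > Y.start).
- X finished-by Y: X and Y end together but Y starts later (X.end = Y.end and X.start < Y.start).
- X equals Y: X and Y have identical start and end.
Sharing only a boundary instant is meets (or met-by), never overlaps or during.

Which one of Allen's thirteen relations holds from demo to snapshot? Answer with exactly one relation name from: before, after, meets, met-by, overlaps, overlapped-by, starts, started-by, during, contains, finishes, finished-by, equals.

contains

demo = [Thu 16:00, Sat 02:00]; snapshot = [Fri 08:00, Fri 12:00].
Compare endpoints: demo.start < snapshot.start, demo.start < snapshot.end, demo.end > snapshot.start, demo.end > snapshot.end.
That pattern is 'contains'.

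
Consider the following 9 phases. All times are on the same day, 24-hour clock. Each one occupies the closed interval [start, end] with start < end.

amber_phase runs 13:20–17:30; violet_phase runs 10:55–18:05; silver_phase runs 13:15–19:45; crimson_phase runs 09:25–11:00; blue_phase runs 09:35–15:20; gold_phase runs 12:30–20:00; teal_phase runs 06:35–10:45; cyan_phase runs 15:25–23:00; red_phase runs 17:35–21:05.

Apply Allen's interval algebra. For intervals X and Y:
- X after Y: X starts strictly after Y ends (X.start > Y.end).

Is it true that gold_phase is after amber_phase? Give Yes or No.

No

gold_phase = [12:30, 20:00], amber_phase = [13:20, 17:30].
Actual relation of gold_phase to amber_phase: contains.
Asked whether 'after' holds → No.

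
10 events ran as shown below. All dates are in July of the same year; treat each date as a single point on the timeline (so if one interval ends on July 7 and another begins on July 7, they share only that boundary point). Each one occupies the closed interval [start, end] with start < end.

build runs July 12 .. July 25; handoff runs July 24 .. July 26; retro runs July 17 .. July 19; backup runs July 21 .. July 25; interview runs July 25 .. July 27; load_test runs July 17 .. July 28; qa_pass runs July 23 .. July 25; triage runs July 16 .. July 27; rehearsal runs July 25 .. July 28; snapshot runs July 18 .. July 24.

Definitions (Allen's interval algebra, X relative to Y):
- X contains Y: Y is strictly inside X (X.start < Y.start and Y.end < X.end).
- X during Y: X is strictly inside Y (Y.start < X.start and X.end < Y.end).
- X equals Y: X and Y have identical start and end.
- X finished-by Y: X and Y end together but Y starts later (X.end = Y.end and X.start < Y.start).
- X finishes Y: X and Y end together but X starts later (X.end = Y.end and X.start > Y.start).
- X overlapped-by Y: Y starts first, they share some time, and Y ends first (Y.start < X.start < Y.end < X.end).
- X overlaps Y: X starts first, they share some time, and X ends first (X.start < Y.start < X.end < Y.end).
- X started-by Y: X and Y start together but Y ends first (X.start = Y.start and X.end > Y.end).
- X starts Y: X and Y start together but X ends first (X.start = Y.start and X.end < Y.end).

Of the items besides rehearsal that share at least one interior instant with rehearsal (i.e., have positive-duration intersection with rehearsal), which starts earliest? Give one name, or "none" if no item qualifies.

triage

Target rehearsal = [July 25, July 28].
backup [July 21, July 25] → meets → excluded.
build [July 12, July 25] → meets → excluded.
handoff [July 24, July 26] → overlaps → candidate.
interview [July 25, July 27] → starts → candidate.
load_test [July 17, July 28] → finished-by → candidate.
qa_pass [July 23, July 25] → meets → excluded.
retro [July 17, July 19] → before → excluded.
snapshot [July 18, July 24] → before → excluded.
triage [July 16, July 27] → overlaps → candidate.
Among candidates, earliest start is July 16 → triage.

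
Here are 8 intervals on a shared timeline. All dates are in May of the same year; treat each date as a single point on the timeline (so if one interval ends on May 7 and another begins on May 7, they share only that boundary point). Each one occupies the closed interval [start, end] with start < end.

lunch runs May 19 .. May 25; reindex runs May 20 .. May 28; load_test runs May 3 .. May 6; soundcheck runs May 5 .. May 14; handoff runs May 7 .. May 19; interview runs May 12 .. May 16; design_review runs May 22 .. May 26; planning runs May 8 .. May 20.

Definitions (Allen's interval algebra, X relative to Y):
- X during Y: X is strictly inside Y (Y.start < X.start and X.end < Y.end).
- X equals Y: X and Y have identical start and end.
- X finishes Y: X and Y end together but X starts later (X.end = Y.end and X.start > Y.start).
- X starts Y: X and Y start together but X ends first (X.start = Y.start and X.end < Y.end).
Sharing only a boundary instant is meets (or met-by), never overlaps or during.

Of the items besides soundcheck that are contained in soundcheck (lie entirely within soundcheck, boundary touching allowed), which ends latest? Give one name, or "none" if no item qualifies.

none

Target soundcheck = [May 5, May 14].
design_review [May 22, May 26] → after → excluded.
handoff [May 7, May 19] → overlapped-by → excluded.
interview [May 12, May 16] → overlapped-by → excluded.
load_test [May 3, May 6] → overlaps → excluded.
lunch [May 19, May 25] → after → excluded.
planning [May 8, May 20] → overlapped-by → excluded.
reindex [May 20, May 28] → after → excluded.
No candidates → none.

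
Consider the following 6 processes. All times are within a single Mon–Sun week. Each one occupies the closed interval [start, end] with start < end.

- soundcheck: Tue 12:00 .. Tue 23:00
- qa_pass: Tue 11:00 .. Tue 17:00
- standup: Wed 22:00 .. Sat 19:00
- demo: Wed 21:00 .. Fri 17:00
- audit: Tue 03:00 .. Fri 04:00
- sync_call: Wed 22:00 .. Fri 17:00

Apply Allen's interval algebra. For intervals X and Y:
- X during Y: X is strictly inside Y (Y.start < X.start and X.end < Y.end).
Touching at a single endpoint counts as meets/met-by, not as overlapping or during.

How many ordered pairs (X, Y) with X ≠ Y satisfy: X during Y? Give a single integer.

Checking all 30 ordered pairs for relation 'during'; matching pairs in alphabetical order:
(qa_pass, audit): qa_pass during audit ✓
(soundcheck, audit): soundcheck during audit ✓
Count: 2.

2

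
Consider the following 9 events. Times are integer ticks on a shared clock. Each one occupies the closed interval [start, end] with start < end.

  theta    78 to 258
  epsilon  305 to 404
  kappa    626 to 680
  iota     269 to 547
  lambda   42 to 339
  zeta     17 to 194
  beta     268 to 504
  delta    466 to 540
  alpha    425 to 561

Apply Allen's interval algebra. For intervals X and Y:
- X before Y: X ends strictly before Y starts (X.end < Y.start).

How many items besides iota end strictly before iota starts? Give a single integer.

Target iota = [269, 547].
alpha [425, 561] → overlapped-by → no.
beta [268, 504] → overlaps → no.
delta [466, 540] → during → no.
epsilon [305, 404] → during → no.
kappa [626, 680] → after → no.
lambda [42, 339] → overlaps → no.
theta [78, 258] → before → counts.
zeta [17, 194] → before → counts.
Total: 2.

2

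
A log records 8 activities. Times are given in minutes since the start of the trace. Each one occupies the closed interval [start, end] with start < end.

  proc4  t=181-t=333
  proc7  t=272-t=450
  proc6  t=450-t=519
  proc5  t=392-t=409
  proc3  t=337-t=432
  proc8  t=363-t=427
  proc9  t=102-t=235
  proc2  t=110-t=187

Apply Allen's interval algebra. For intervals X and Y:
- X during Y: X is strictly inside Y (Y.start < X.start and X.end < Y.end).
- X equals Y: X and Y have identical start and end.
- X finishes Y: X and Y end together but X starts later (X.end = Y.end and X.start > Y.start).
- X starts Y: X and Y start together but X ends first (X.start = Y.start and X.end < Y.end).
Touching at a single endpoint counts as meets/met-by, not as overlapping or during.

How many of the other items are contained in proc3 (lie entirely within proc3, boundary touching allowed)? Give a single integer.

2

Target proc3 = [t=337, t=432].
proc2 [t=110, t=187] → before → no.
proc4 [t=181, t=333] → before → no.
proc5 [t=392, t=409] → during → counts.
proc6 [t=450, t=519] → after → no.
proc7 [t=272, t=450] → contains → no.
proc8 [t=363, t=427] → during → counts.
proc9 [t=102, t=235] → before → no.
Total: 2.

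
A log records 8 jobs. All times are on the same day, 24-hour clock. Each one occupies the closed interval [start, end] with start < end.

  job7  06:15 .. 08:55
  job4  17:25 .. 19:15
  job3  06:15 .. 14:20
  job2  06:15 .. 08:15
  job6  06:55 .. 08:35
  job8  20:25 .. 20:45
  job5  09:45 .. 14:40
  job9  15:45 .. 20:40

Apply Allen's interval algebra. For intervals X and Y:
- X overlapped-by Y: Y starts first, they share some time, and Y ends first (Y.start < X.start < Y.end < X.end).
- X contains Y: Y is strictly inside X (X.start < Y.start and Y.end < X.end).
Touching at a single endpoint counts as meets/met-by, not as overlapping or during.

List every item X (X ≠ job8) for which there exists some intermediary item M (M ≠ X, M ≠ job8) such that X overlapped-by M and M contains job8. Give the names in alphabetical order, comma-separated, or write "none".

Target job8 = [20:25, 20:45].
Intermediaries M with M contains job8: none.
Union: none.

none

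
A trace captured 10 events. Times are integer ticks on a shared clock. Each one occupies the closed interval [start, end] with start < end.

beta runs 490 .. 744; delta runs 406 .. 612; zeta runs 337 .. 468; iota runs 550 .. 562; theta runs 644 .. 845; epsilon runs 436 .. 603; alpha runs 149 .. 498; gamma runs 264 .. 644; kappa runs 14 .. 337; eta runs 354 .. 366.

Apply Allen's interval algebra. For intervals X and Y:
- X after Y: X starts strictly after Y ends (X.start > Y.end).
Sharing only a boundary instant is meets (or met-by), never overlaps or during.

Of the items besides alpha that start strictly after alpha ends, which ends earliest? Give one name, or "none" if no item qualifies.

Target alpha = [149, 498].
beta [490, 744] → overlapped-by → excluded.
delta [406, 612] → overlapped-by → excluded.
epsilon [436, 603] → overlapped-by → excluded.
eta [354, 366] → during → excluded.
gamma [264, 644] → overlapped-by → excluded.
iota [550, 562] → after → candidate.
kappa [14, 337] → overlaps → excluded.
theta [644, 845] → after → candidate.
zeta [337, 468] → during → excluded.
Among candidates, earliest end is 562 → iota.

iota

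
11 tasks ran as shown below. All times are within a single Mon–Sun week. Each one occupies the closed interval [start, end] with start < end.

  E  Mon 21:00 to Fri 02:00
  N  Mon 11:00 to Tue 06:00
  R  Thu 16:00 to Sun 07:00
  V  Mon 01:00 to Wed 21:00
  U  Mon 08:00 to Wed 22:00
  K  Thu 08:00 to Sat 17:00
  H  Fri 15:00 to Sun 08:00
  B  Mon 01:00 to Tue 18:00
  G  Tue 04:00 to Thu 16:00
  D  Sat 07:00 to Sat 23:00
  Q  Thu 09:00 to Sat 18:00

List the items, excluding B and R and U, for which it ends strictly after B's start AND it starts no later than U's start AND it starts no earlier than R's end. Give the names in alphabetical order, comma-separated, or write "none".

Conditions: its end is strictly after B's start (X.end > Mon 01:00) AND its start is no later than U's start (X.start <= Mon 08:00) AND its start is no earlier than R's end (X.start >= Sun 07:00).
D: end Sat 23:00 > Mon 01:00? ✓; start Sat 07:00 <= Mon 08:00? ✗; start Sat 07:00 >= Sun 07:00? ✗ → no.
E: end Fri 02:00 > Mon 01:00? ✓; start Mon 21:00 <= Mon 08:00? ✗; start Mon 21:00 >= Sun 07:00? ✗ → no.
G: end Thu 16:00 > Mon 01:00? ✓; start Tue 04:00 <= Mon 08:00? ✗; start Tue 04:00 >= Sun 07:00? ✗ → no.
H: end Sun 08:00 > Mon 01:00? ✓; start Fri 15:00 <= Mon 08:00? ✗; start Fri 15:00 >= Sun 07:00? ✗ → no.
K: end Sat 17:00 > Mon 01:00? ✓; start Thu 08:00 <= Mon 08:00? ✗; start Thu 08:00 >= Sun 07:00? ✗ → no.
N: end Tue 06:00 > Mon 01:00? ✓; start Mon 11:00 <= Mon 08:00? ✗; start Mon 11:00 >= Sun 07:00? ✗ → no.
Q: end Sat 18:00 > Mon 01:00? ✓; start Thu 09:00 <= Mon 08:00? ✗; start Thu 09:00 >= Sun 07:00? ✗ → no.
V: end Wed 21:00 > Mon 01:00? ✓; start Mon 01:00 <= Mon 08:00? ✓; start Mon 01:00 >= Sun 07:00? ✗ → no.
Result: none.

none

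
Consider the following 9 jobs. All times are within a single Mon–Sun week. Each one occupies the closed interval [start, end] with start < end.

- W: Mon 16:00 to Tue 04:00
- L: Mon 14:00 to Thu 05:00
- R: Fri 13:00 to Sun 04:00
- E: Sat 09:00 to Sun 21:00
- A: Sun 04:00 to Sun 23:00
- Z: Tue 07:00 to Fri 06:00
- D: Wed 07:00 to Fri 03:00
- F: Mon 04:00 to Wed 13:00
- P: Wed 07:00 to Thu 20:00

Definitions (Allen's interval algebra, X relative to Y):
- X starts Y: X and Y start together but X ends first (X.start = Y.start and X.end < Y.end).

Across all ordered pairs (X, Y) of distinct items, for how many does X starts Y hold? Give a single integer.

Checking all 72 ordered pairs for relation 'starts'; matching pairs in alphabetical order:
(P, D): P starts D ✓
Count: 1.

1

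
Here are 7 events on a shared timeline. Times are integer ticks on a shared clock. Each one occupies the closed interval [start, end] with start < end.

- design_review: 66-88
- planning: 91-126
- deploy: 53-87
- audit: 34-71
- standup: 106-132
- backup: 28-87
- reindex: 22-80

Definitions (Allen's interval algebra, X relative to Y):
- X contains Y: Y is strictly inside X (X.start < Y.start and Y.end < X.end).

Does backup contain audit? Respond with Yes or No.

backup = [28, 87], audit = [34, 71].
Actual relation of backup to audit: contains.
Asked whether 'contains' holds → Yes.

Yes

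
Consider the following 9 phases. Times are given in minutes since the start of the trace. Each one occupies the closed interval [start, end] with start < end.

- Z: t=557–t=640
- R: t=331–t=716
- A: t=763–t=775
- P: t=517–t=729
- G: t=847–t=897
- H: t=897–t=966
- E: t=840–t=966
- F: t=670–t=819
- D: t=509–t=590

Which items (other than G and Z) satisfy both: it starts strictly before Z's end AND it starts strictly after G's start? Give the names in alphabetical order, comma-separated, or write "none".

none

Conditions: its start is strictly before Z's end (X.start < t=640) AND its start is strictly after G's start (X.start > t=847).
A: start t=763 < t=640? ✗; start t=763 > t=847? ✗ → no.
D: start t=509 < t=640? ✓; start t=509 > t=847? ✗ → no.
E: start t=840 < t=640? ✗; start t=840 > t=847? ✗ → no.
F: start t=670 < t=640? ✗; start t=670 > t=847? ✗ → no.
H: start t=897 < t=640? ✗; start t=897 > t=847? ✓ → no.
P: start t=517 < t=640? ✓; start t=517 > t=847? ✗ → no.
R: start t=331 < t=640? ✓; start t=331 > t=847? ✗ → no.
Result: none.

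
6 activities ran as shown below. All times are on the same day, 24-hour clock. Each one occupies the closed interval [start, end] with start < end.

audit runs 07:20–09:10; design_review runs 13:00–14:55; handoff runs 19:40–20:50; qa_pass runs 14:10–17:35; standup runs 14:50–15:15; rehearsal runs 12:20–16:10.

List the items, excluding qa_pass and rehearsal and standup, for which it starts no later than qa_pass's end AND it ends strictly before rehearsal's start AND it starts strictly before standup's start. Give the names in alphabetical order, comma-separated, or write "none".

audit

Conditions: its start is no later than qa_pass's end (X.start <= 17:35) AND its end is strictly before rehearsal's start (X.end < 12:20) AND its start is strictly before standup's start (X.start < 14:50).
audit: start 07:20 <= 17:35? ✓; end 09:10 < 12:20? ✓; start 07:20 < 14:50? ✓ → yes.
design_review: start 13:00 <= 17:35? ✓; end 14:55 < 12:20? ✗; start 13:00 < 14:50? ✓ → no.
handoff: start 19:40 <= 17:35? ✗; end 20:50 < 12:20? ✗; start 19:40 < 14:50? ✗ → no.
Result: audit.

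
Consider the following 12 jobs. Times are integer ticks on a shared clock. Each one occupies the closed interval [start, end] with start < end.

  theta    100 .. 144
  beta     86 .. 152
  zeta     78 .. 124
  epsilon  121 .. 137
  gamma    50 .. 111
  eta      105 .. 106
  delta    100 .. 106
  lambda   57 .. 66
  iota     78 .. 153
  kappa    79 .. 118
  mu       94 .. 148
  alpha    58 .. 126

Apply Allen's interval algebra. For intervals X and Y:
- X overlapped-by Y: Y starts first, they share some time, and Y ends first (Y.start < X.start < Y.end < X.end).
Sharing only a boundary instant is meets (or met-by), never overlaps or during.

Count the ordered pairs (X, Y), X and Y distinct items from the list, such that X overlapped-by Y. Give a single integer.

20

Checking all 132 ordered pairs for relation 'overlapped-by'; matching pairs in alphabetical order:
(alpha, gamma): alpha overlapped-by gamma ✓
(alpha, lambda): alpha overlapped-by lambda ✓
(beta, alpha): beta overlapped-by alpha ✓
(beta, gamma): beta overlapped-by gamma ✓
(beta, kappa): beta overlapped-by kappa ✓
(beta, zeta): beta overlapped-by zeta ✓
(epsilon, alpha): epsilon overlapped-by alpha ✓
(epsilon, zeta): epsilon overlapped-by zeta ✓
(iota, alpha): iota overlapped-by alpha ✓
(iota, gamma): iota overlapped-by gamma ✓
(kappa, gamma): kappa overlapped-by gamma ✓
(mu, alpha): mu overlapped-by alpha ✓
(mu, gamma): mu overlapped-by gamma ✓
(mu, kappa): mu overlapped-by kappa ✓
(mu, zeta): mu overlapped-by zeta ✓
(theta, alpha): theta overlapped-by alpha ✓
(theta, gamma): theta overlapped-by gamma ✓
(theta, kappa): theta overlapped-by kappa ✓
(theta, zeta): theta overlapped-by zeta ✓
(zeta, gamma): zeta overlapped-by gamma ✓
Count: 20.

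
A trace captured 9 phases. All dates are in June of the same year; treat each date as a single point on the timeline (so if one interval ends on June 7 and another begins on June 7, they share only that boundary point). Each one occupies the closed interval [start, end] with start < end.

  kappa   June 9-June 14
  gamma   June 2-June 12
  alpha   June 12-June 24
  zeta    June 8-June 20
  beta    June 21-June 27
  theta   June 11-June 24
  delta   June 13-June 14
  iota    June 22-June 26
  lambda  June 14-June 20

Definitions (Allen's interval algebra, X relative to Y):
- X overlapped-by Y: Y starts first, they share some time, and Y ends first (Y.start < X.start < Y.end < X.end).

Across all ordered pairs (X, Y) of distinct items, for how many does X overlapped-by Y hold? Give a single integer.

Checking all 72 ordered pairs for relation 'overlapped-by'; matching pairs in alphabetical order:
(alpha, kappa): alpha overlapped-by kappa ✓
(alpha, zeta): alpha overlapped-by zeta ✓
(beta, alpha): beta overlapped-by alpha ✓
(beta, theta): beta overlapped-by theta ✓
(iota, alpha): iota overlapped-by alpha ✓
(iota, theta): iota overlapped-by theta ✓
(kappa, gamma): kappa overlapped-by gamma ✓
(theta, gamma): theta overlapped-by gamma ✓
(theta, kappa): theta overlapped-by kappa ✓
(theta, zeta): theta overlapped-by zeta ✓
(zeta, gamma): zeta overlapped-by gamma ✓
Count: 11.

11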